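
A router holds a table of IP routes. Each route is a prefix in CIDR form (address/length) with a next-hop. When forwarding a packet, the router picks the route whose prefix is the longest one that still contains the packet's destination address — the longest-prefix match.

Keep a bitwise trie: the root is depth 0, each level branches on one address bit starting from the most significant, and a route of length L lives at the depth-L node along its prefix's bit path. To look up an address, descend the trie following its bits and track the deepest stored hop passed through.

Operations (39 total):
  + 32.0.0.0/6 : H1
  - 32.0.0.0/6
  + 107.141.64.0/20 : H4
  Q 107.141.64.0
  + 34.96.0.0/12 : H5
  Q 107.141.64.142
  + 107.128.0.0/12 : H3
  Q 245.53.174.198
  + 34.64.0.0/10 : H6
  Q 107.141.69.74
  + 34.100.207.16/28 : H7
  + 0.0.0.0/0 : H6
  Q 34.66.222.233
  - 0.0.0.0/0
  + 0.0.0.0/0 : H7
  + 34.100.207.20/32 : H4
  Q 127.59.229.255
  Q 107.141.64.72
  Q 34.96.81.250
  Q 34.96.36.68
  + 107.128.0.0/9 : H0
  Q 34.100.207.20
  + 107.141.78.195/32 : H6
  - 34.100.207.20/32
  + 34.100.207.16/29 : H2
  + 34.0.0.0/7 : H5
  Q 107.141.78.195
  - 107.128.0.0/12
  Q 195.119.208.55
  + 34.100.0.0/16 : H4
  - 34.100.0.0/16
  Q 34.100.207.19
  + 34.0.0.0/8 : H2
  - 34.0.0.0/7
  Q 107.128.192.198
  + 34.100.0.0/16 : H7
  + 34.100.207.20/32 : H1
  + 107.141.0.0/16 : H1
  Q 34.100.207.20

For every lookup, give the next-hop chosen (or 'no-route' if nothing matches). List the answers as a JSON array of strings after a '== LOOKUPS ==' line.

Process each operation:
  + 32.0.0.0/6 (H1) depth=6
  del 32.0.0.0/6 (clear depth 6)
  + 107.141.64.0/20 (H4) depth=20
  Q 107.141.64.0: descend 01101011100011010100 ; hops seen [H4] ; pick H4
  + 34.96.0.0/12 (H5) depth=12
  Q 107.141.64.142: descend 01101011100011010100 ; hops seen [H4] ; pick H4
  + 107.128.0.0/12 (H3) depth=12
  Q 245.53.174.198: descend ε ; hops seen [∅] ; pick no-route
  + 34.64.0.0/10 (H6) depth=10
  Q 107.141.69.74: descend 01101011100011010100 ; hops seen [H3,H4] ; pick H4
  + 34.100.207.16/28 (H7) depth=28
  + 0.0.0.0/0 (H6) depth=0
  Q 34.66.222.233: descend 0010001001 ; hops seen [H6,H6] ; pick H6
  del 0.0.0.0/0 (clear depth 0)
  + 0.0.0.0/0 (H7) depth=0
  + 34.100.207.20/32 (H4) depth=32
  Q 127.59.229.255: descend 011 ; hops seen [H7] ; pick H7
  Q 107.141.64.72: descend 01101011100011010100 ; hops seen [H7,H3,H4] ; pick H4
  Q 34.96.81.250: descend 0010001001100 ; hops seen [H7,H6,H5] ; pick H5
  Q 34.96.36.68: descend 0010001001100 ; hops seen [H7,H6,H5] ; pick H5
  + 107.128.0.0/9 (H0) depth=9
  Q 34.100.207.20: descend 00100010011001001100111100010100 ; hops seen [H7,H6,H5,H7,H4] ; pick H4
  + 107.141.78.195/32 (H6) depth=32
  del 34.100.207.20/32 (clear depth 32)
  + 34.100.207.16/29 (H2) depth=29
  + 34.0.0.0/7 (H5) depth=7
  Q 107.141.78.195: descend 01101011100011010100111011000011 ; hops seen [H7,H0,H3,H4,H6] ; pick H6
  del 107.128.0.0/12 (clear depth 12)
  Q 195.119.208.55: descend ε ; hops seen [H7] ; pick H7
  + 34.100.0.0/16 (H4) depth=16
  del 34.100.0.0/16 (clear depth 16)
  Q 34.100.207.19: descend 00100010011001001100111100010 ; hops seen [H7,H5,H6,H5,H7,H2] ; pick H2
  + 34.0.0.0/8 (H2) depth=8
  del 34.0.0.0/7 (clear depth 7)
  Q 107.128.192.198: descend 011010111000 ; hops seen [H7,H0] ; pick H0
  + 34.100.0.0/16 (H7) depth=16
  + 34.100.207.20/32 (H1) depth=32
  + 107.141.0.0/16 (H1) depth=16
  Q 34.100.207.20: descend 00100010011001001100111100010100 ; hops seen [H7,H2,H6,H5,H7,H7,H2,H1] ; pick H1

== LOOKUPS ==
["H4","H4","no-route","H4","H6","H7","H4","H5","H5","H4","H6","H7","H2","H0","H1"]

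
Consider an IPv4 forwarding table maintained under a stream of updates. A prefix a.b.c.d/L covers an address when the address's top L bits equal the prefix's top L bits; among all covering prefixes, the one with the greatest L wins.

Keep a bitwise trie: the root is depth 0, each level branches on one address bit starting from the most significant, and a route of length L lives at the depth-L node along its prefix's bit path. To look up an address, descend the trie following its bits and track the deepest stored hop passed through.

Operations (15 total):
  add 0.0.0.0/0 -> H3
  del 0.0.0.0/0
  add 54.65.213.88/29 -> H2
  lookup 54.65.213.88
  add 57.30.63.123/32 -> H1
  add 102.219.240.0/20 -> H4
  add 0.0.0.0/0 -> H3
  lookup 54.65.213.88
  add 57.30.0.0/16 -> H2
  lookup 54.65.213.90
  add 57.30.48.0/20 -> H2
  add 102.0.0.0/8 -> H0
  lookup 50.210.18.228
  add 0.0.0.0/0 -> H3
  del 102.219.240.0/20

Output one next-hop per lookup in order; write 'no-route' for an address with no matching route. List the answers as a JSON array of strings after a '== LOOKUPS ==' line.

Apply in order:
  + 0.0.0.0/0 (H3) depth=0
  - 0.0.0.0/0 clear@0
  + 54.65.213.88/29 (H2) depth=29
  ? 54.65.213.88  path d0:-→d1:-→d2:-→d3:-→d4:-→d5:-→d6:-→d7:-→d8:-→d9:-→d10:-→d11:-→d12:-→d13:-→d14:-→d15:-→d16:-→d17:-→d18:-→d19:-→d20:-→d21:-→d22:-→d23:-→d24:-→d25:-→d26:-→d27:-→d28:-→d29:H2  best=H2
  + 57.30.63.123/32 (H1) depth=32
  + 102.219.240.0/20 (H4) depth=20
  + 0.0.0.0/0 (H3) depth=0
  ? 54.65.213.88  path d0:H3→d1:-→d2:-→d3:-→d4:-→d5:-→d6:-→d7:-→d8:-→d9:-→d10:-→d11:-→d12:-→d13:-→d14:-→d15:-→d16:-→d17:-→d18:-→d19:-→d20:-→d21:-→d22:-→d23:-→d24:-→d25:-→d26:-→d27:-→d28:-→d29:H2  best=H2
  + 57.30.0.0/16 (H2) depth=16
  ? 54.65.213.90  path d0:H3→d1:-→d2:-→d3:-→d4:-→d5:-→d6:-→d7:-→d8:-→d9:-→d10:-→d11:-→d12:-→d13:-→d14:-→d15:-→d16:-→d17:-→d18:-→d19:-→d20:-→d21:-→d22:-→d23:-→d24:-→d25:-→d26:-→d27:-→d28:-→d29:H2  best=H2
  + 57.30.48.0/20 (H2) depth=20
  + 102.0.0.0/8 (H0) depth=8
  ? 50.210.18.228  path d0:H3→d1:-→d2:-→d3:-→d4:-→d5:-  best=H3
  + 0.0.0.0/0 (H3) depth=0
  - 102.219.240.0/20 clear@20

== LOOKUPS ==
["H2","H2","H2","H3"]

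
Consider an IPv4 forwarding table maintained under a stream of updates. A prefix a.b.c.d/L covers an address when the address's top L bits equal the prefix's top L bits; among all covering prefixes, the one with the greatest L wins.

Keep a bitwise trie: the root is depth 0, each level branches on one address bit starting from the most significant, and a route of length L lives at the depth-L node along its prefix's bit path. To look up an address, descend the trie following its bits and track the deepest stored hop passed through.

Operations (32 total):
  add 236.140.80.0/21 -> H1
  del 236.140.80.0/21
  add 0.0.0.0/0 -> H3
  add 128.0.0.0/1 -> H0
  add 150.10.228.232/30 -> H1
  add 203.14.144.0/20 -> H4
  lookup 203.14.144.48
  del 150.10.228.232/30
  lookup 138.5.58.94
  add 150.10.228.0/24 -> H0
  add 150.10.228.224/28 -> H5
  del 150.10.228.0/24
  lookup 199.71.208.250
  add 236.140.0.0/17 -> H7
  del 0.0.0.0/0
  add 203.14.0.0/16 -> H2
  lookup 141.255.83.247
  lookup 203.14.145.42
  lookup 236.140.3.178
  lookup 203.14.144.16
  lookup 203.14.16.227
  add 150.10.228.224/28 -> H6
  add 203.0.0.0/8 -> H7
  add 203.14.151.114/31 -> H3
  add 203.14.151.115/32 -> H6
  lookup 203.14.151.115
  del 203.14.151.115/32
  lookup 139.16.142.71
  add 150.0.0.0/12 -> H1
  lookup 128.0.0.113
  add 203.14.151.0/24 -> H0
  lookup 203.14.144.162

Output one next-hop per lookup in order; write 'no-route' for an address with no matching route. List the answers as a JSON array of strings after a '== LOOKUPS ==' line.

Process each operation:
  add 236.140.80.0/21 -> H1 at depth 21
  del 236.140.80.0/21 (clear depth 21)
  add 0.0.0.0/0 -> H3 at depth 0
  add 128.0.0.0/1 -> H0 at depth 1
  add 150.10.228.232/30 -> H1 at depth 30
  add 203.14.144.0/20 -> H4 at depth 20
  Q 203.14.144.48: descend 11001011000011101001 ; hops seen [H3,H0,H4] ; pick H4
  del 150.10.228.232/30 (clear depth 30)
  Q 138.5.58.94: descend 100 ; hops seen [H3,H0] ; pick H0
  add 150.10.228.0/24 -> H0 at depth 24
  add 150.10.228.224/28 -> H5 at depth 28
  del 150.10.228.0/24 (clear depth 24)
  Q 199.71.208.250: descend 1100 ; hops seen [H3,H0] ; pick H0
  add 236.140.0.0/17 -> H7 at depth 17
  del 0.0.0.0/0 (clear depth 0)
  add 203.14.0.0/16 -> H2 at depth 16
  Q 141.255.83.247: descend 100 ; hops seen [H0] ; pick H0
  Q 203.14.145.42: descend 11001011000011101001 ; hops seen [H0,H2,H4] ; pick H4
  Q 236.140.3.178: descend 11101100100011000 ; hops seen [H0,H7] ; pick H7
  Q 203.14.144.16: descend 11001011000011101001 ; hops seen [H0,H2,H4] ; pick H4
  Q 203.14.16.227: descend 1100101100001110 ; hops seen [H0,H2] ; pick H2
  add 150.10.228.224/28 -> H6 at depth 28
  add 203.0.0.0/8 -> H7 at depth 8
  add 203.14.151.114/31 -> H3 at depth 31
  add 203.14.151.115/32 -> H6 at depth 32
  Q 203.14.151.115: descend 11001011000011101001011101110011 ; hops seen [H0,H7,H2,H4,H3,H6] ; pick H6
  del 203.14.151.115/32 (clear depth 32)
  Q 139.16.142.71: descend 100 ; hops seen [H0] ; pick H0
  add 150.0.0.0/12 -> H1 at depth 12
  Q 128.0.0.113: descend 100 ; hops seen [H0] ; pick H0
  add 203.14.151.0/24 -> H0 at depth 24
  Q 203.14.144.162: descend 110010110000111010010 ; hops seen [H0,H7,H2,H4] ; pick H4

== LOOKUPS ==
["H4","H0","H0","H0","H4","H7","H4","H2","H6","H0","H0","H4"]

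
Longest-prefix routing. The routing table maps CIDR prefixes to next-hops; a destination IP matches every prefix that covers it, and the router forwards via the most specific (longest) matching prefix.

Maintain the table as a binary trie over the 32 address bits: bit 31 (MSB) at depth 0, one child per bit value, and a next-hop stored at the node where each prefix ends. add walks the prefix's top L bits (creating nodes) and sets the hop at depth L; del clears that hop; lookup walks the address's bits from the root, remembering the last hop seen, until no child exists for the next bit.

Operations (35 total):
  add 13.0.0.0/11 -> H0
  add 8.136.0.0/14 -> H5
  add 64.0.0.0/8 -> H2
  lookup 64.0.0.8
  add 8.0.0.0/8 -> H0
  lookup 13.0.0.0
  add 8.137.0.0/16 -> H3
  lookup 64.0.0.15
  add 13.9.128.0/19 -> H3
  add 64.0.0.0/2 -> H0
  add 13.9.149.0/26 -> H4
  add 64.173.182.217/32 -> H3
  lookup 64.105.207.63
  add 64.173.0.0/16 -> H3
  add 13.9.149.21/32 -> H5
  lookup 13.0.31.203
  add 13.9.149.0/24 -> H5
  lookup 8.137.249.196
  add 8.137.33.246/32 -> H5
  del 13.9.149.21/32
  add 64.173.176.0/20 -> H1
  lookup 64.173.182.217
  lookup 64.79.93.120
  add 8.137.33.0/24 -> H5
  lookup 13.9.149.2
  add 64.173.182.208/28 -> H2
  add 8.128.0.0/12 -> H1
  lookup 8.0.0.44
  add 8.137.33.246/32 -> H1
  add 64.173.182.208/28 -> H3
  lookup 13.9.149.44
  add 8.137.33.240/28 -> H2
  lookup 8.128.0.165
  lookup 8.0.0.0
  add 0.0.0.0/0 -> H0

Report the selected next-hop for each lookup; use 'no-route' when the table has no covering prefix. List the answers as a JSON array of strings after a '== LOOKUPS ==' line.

Trace:
  + 13.0.0.0/11 (H0) depth=11
  + 8.136.0.0/14 (H5) depth=14
  + 64.0.0.0/8 (H2) depth=8
  ? 64.0.0.8  path d0:-→d1:-→d2:-→d3:-→d4:-→d5:-→d6:-→d7:-→d8:H2  best=H2
  + 8.0.0.0/8 (H0) depth=8
  ? 13.0.0.0  path d0:-→d1:-→d2:-→d3:-→d4:-→d5:-→d6:-→d7:-→d8:-→d9:-→d10:-→d11:H0  best=H0
  + 8.137.0.0/16 (H3) depth=16
  ? 64.0.0.15  path d0:-→d1:-→d2:-→d3:-→d4:-→d5:-→d6:-→d7:-→d8:H2  best=H2
  + 13.9.128.0/19 (H3) depth=19
  + 64.0.0.0/2 (H0) depth=2
  + 13.9.149.0/26 (H4) depth=26
  + 64.173.182.217/32 (H3) depth=32
  ? 64.105.207.63  path d0:-→d1:-→d2:H0→d3:-→d4:-→d5:-→d6:-→d7:-→d8:H2  best=H2
  + 64.173.0.0/16 (H3) depth=16
  + 13.9.149.21/32 (H5) depth=32
  ? 13.0.31.203  path d0:-→d1:-→d2:-→d3:-→d4:-→d5:-→d6:-→d7:-→d8:-→d9:-→d10:-→d11:H0→d12:-  best=H0
  + 13.9.149.0/24 (H5) depth=24
  ? 8.137.249.196  path d0:-→d1:-→d2:-→d3:-→d4:-→d5:-→d6:-→d7:-→d8:H0→d9:-→d10:-→d11:-→d12:-→d13:-→d14:H5→d15:-→d16:H3  best=H3
  + 8.137.33.246/32 (H5) depth=32
  - 13.9.149.21/32 clear@32
  + 64.173.176.0/20 (H1) depth=20
  ? 64.173.182.217  path d0:-→d1:-→d2:H0→d3:-→d4:-→d5:-→d6:-→d7:-→d8:H2→d9:-→d10:-→d11:-→d12:-→d13:-→d14:-→d15:-→d16:H3→d17:-→d18:-→d19:-→d20:H1→d21:-→d22:-→d23:-→d24:-→d25:-→d26:-→d27:-→d28:-→d29:-→d30:-→d31:-→d32:H3  best=H3
  ? 64.79.93.120  path d0:-→d1:-→d2:H0→d3:-→d4:-→d5:-→d6:-→d7:-→d8:H2  best=H2
  + 8.137.33.0/24 (H5) depth=24
  ? 13.9.149.2  path d0:-→d1:-→d2:-→d3:-→d4:-→d5:-→d6:-→d7:-→d8:-→d9:-→d10:-→d11:H0→d12:-→d13:-→d14:-→d15:-→d16:-→d17:-→d18:-→d19:H3→d20:-→d21:-→d22:-→d23:-→d24:H5→d25:-→d26:H4→d27:-  best=H4
  + 64.173.182.208/28 (H2) depth=28
  + 8.128.0.0/12 (H1) depth=12
  ? 8.0.0.44  path d0:-→d1:-→d2:-→d3:-→d4:-→d5:-→d6:-→d7:-→d8:H0  best=H0
  + 8.137.33.246/32 (H1) depth=32
  + 64.173.182.208/28 (H3) depth=28
  ? 13.9.149.44  path d0:-→d1:-→d2:-→d3:-→d4:-→d5:-→d6:-→d7:-→d8:-→d9:-→d10:-→d11:H0→d12:-→d13:-→d14:-→d15:-→d16:-→d17:-→d18:-→d19:H3→d20:-→d21:-→d22:-→d23:-→d24:H5→d25:-→d26:H4  best=H4
  + 8.137.33.240/28 (H2) depth=28
  ? 8.128.0.165  path d0:-→d1:-→d2:-→d3:-→d4:-→d5:-→d6:-→d7:-→d8:H0→d9:-→d10:-→d11:-→d12:H1  best=H1
  ? 8.0.0.0  path d0:-→d1:-→d2:-→d3:-→d4:-→d5:-→d6:-→d7:-→d8:H0  best=H0
  + 0.0.0.0/0 (H0) depth=0

== LOOKUPS ==
["H2","H0","H2","H2","H0","H3","H3","H2","H4","H0","H4","H1","H0"]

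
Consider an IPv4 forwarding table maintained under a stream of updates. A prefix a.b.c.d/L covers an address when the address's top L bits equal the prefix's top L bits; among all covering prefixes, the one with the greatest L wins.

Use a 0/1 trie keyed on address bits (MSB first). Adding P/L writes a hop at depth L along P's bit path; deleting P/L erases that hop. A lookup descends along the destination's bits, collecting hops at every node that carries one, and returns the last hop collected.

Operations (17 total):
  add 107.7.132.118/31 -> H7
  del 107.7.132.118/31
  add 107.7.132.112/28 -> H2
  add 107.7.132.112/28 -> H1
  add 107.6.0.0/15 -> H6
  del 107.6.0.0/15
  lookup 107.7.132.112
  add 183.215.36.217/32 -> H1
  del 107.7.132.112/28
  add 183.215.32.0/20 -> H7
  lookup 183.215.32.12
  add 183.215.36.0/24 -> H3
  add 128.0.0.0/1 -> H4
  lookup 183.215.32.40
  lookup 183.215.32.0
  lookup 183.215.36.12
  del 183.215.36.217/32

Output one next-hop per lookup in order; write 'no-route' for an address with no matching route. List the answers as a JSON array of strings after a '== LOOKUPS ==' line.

Process each operation:
  + 107.7.132.118/31 (H7) depth=31
  del 107.7.132.118/31 (clear depth 31)
  + 107.7.132.112/28 (H2) depth=28
  + 107.7.132.112/28 (H1) depth=28
  + 107.6.0.0/15 (H6) depth=15
  del 107.6.0.0/15 (clear depth 15)
  Q 107.7.132.112: descend 01101011000001111000010001110 ; hops seen [H1] ; pick H1
  + 183.215.36.217/32 (H1) depth=32
  del 107.7.132.112/28 (clear depth 28)
  + 183.215.32.0/20 (H7) depth=20
  Q 183.215.32.12: descend 101101111101011100100 ; hops seen [H7] ; pick H7
  + 183.215.36.0/24 (H3) depth=24
  + 128.0.0.0/1 (H4) depth=1
  Q 183.215.32.40: descend 101101111101011100100 ; hops seen [H4,H7] ; pick H7
  Q 183.215.32.0: descend 101101111101011100100 ; hops seen [H4,H7] ; pick H7
  Q 183.215.36.12: descend 101101111101011100100100 ; hops seen [H4,H7,H3] ; pick H3
  del 183.215.36.217/32 (clear depth 32)

== LOOKUPS ==
["H1","H7","H7","H7","H3"]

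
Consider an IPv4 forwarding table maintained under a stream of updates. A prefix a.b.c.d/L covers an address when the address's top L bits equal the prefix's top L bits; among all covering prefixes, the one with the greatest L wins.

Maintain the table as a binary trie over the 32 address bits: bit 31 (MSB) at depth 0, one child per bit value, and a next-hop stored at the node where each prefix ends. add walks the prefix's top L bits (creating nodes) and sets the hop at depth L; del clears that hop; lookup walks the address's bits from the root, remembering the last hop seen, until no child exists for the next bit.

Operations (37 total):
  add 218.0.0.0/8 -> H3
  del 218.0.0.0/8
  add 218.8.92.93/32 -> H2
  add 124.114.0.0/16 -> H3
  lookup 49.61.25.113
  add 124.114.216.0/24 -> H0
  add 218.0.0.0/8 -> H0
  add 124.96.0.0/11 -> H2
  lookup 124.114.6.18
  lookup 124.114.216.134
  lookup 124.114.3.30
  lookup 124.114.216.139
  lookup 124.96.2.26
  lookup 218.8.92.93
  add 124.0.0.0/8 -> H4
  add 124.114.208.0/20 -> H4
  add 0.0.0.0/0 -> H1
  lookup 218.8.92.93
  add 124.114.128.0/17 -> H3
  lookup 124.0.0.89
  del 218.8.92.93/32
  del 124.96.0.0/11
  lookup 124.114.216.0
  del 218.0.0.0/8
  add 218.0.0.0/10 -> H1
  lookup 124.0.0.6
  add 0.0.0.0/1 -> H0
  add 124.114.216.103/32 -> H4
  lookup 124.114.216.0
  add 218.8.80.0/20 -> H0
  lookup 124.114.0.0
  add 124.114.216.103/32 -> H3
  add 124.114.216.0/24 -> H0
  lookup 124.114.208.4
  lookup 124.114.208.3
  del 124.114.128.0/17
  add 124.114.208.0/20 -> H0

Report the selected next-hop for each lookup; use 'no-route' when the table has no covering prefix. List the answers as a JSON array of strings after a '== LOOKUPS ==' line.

Process each operation:
  add 218.0.0.0/8 -> H3 at depth 8
  del 218.0.0.0/8 (clear depth 8)
  add 218.8.92.93/32 -> H2 at depth 32
  add 124.114.0.0/16 -> H3 at depth 16
  ? 49.61.25.113  path d0:-→d1:-  best=no-route
  add 124.114.216.0/24 -> H0 at depth 24
  add 218.0.0.0/8 -> H0 at depth 8
  add 124.96.0.0/11 -> H2 at depth 11
  ? 124.114.6.18  path d0:-→d1:-→d2:-→d3:-→d4:-→d5:-→d6:-→d7:-→d8:-→d9:-→d10:-→d11:H2→d12:-→d13:-→d14:-→d15:-→d16:H3  best=H3
  ? 124.114.216.134  path d0:-→d1:-→d2:-→d3:-→d4:-→d5:-→d6:-→d7:-→d8:-→d9:-→d10:-→d11:H2→d12:-→d13:-→d14:-→d15:-→d16:H3→d17:-→d18:-→d19:-→d20:-→d21:-→d22:-→d23:-→d24:H0  best=H0
  ? 124.114.3.30  path d0:-→d1:-→d2:-→d3:-→d4:-→d5:-→d6:-→d7:-→d8:-→d9:-→d10:-→d11:H2→d12:-→d13:-→d14:-→d15:-→d16:H3  best=H3
  ? 124.114.216.139  path d0:-→d1:-→d2:-→d3:-→d4:-→d5:-→d6:-→d7:-→d8:-→d9:-→d10:-→d11:H2→d12:-→d13:-→d14:-→d15:-→d16:H3→d17:-→d18:-→d19:-→d20:-→d21:-→d22:-→d23:-→d24:H0  best=H0
  ? 124.96.2.26  path d0:-→d1:-→d2:-→d3:-→d4:-→d5:-→d6:-→d7:-→d8:-→d9:-→d10:-→d11:H2  best=H2
  ? 218.8.92.93  path d0:-→d1:-→d2:-→d3:-→d4:-→d5:-→d6:-→d7:-→d8:H0→d9:-→d10:-→d11:-→d12:-→d13:-→d14:-→d15:-→d16:-→d17:-→d18:-→d19:-→d20:-→d21:-→d22:-→d23:-→d24:-→d25:-→d26:-→d27:-→d28:-→d29:-→d30:-→d31:-→d32:H2  best=H2
  add 124.0.0.0/8 -> H4 at depth 8
  add 124.114.208.0/20 -> H4 at depth 20
  add 0.0.0.0/0 -> H1 at depth 0
  ? 218.8.92.93  path d0:H1→d1:-→d2:-→d3:-→d4:-→d5:-→d6:-→d7:-→d8:H0→d9:-→d10:-→d11:-→d12:-→d13:-→d14:-→d15:-→d16:-→d17:-→d18:-→d19:-→d20:-→d21:-→d22:-→d23:-→d24:-→d25:-→d26:-→d27:-→d28:-→d29:-→d30:-→d31:-→d32:H2  best=H2
  add 124.114.128.0/17 -> H3 at depth 17
  ? 124.0.0.89  path d0:H1→d1:-→d2:-→d3:-→d4:-→d5:-→d6:-→d7:-→d8:H4→d9:-  best=H4
  del 218.8.92.93/32 (clear depth 32)
  del 124.96.0.0/11 (clear depth 11)
  ? 124.114.216.0  path d0:H1→d1:-→d2:-→d3:-→d4:-→d5:-→d6:-→d7:-→d8:H4→d9:-→d10:-→d11:-→d12:-→d13:-→d14:-→d15:-→d16:H3→d17:H3→d18:-→d19:-→d20:H4→d21:-→d22:-→d23:-→d24:H0  best=H0
  del 218.0.0.0/8 (clear depth 8)
  add 218.0.0.0/10 -> H1 at depth 10
  ? 124.0.0.6  path d0:H1→d1:-→d2:-→d3:-→d4:-→d5:-→d6:-→d7:-→d8:H4→d9:-  best=H4
  add 0.0.0.0/1 -> H0 at depth 1
  add 124.114.216.103/32 -> H4 at depth 32
  ? 124.114.216.0  path d0:H1→d1:H0→d2:-→d3:-→d4:-→d5:-→d6:-→d7:-→d8:H4→d9:-→d10:-→d11:-→d12:-→d13:-→d14:-→d15:-→d16:H3→d17:H3→d18:-→d19:-→d20:H4→d21:-→d22:-→d23:-→d24:H0→d25:-  best=H0
  add 218.8.80.0/20 -> H0 at depth 20
  ? 124.114.0.0  path d0:H1→d1:H0→d2:-→d3:-→d4:-→d5:-→d6:-→d7:-→d8:H4→d9:-→d10:-→d11:-→d12:-→d13:-→d14:-→d15:-→d16:H3  best=H3
  add 124.114.216.103/32 -> H3 at depth 32
  add 124.114.216.0/24 -> H0 at depth 24
  ? 124.114.208.4  path d0:H1→d1:H0→d2:-→d3:-→d4:-→d5:-→d6:-→d7:-→d8:H4→d9:-→d10:-→d11:-→d12:-→d13:-→d14:-→d15:-→d16:H3→d17:H3→d18:-→d19:-→d20:H4  best=H4
  ? 124.114.208.3  path d0:H1→d1:H0→d2:-→d3:-→d4:-→d5:-→d6:-→d7:-→d8:H4→d9:-→d10:-→d11:-→d12:-→d13:-→d14:-→d15:-→d16:H3→d17:H3→d18:-→d19:-→d20:H4  best=H4
  del 124.114.128.0/17 (clear depth 17)
  add 124.114.208.0/20 -> H0 at depth 20

== LOOKUPS ==
["no-route","H3","H0","H3","H0","H2","H2","H2","H4","H0","H4","H0","H3","H4","H4"]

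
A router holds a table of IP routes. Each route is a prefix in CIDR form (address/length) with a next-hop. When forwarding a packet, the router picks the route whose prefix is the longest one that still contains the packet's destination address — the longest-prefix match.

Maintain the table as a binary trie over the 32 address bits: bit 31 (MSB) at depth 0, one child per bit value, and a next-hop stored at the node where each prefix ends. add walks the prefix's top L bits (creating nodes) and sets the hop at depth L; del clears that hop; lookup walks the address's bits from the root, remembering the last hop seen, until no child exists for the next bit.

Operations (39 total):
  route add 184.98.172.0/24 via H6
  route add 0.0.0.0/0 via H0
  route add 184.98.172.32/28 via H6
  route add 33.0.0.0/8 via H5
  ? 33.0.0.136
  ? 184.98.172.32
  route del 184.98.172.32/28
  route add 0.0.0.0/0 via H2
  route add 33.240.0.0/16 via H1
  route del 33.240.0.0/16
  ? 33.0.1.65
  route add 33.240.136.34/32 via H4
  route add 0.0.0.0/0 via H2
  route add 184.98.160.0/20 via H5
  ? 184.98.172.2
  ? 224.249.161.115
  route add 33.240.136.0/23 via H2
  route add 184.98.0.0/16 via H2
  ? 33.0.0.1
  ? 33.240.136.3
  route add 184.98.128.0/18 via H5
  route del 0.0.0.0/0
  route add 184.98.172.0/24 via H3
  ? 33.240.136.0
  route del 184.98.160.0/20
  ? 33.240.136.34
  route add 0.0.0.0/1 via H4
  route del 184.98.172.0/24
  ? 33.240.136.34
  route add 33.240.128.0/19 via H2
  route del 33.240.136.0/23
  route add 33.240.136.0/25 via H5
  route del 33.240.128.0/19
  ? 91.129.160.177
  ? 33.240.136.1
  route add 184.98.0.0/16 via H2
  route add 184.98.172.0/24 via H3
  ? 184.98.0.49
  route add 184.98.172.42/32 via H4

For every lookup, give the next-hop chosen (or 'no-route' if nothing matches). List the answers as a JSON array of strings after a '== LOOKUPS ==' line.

Trace:
  + 184.98.172.0/24 (H6) depth=24
  + 0.0.0.0/0 (H0) depth=0
  + 184.98.172.32/28 (H6) depth=28
  + 33.0.0.0/8 (H5) depth=8
  lookup 33.0.0.136: bits 00100001 walk d0:H0→d1:-→d2:-→d3:-→d4:-→d5:-→d6:-→d7:-→d8:H5 -> H5
  lookup 184.98.172.32: bits 1011100001100010101011000010 walk d0:H0→d1:-→d2:-→d3:-→d4:-→d5:-→d6:-→d7:-→d8:-→d9:-→d10:-→d11:-→d12:-→d13:-→d14:-→d15:-→d16:-→d17:-→d18:-→d19:-→d20:-→d21:-→d22:-→d23:-→d24:H6→d25:-→d26:-→d27:-→d28:H6 -> H6
  del 184.98.172.32/28 (clear depth 28)
  + 0.0.0.0/0 (H2) depth=0
  + 33.240.0.0/16 (H1) depth=16
  del 33.240.0.0/16 (clear depth 16)
  lookup 33.0.1.65: bits 00100001 walk d0:H2→d1:-→d2:-→d3:-→d4:-→d5:-→d6:-→d7:-→d8:H5 -> H5
  + 33.240.136.34/32 (H4) depth=32
  + 0.0.0.0/0 (H2) depth=0
  + 184.98.160.0/20 (H5) depth=20
  lookup 184.98.172.2: bits 10111000011000101010110000 walk d0:H2→d1:-→d2:-→d3:-→d4:-→d5:-→d6:-→d7:-→d8:-→d9:-→d10:-→d11:-→d12:-→d13:-→d14:-→d15:-→d16:-→d17:-→d18:-→d19:-→d20:H5→d21:-→d22:-→d23:-→d24:H6→d25:-→d26:- -> H6
  lookup 224.249.161.115: bits 1 walk d0:H2→d1:- -> H2
  + 33.240.136.0/23 (H2) depth=23
  + 184.98.0.0/16 (H2) depth=16
  lookup 33.0.0.1: bits 00100001 walk d0:H2→d1:-→d2:-→d3:-→d4:-→d5:-→d6:-→d7:-→d8:H5 -> H5
  lookup 33.240.136.3: bits 00100001111100001000100000 walk d0:H2→d1:-→d2:-→d3:-→d4:-→d5:-→d6:-→d7:-→d8:H5→d9:-→d10:-→d11:-→d12:-→d13:-→d14:-→d15:-→d16:-→d17:-→d18:-→d19:-→d20:-→d21:-→d22:-→d23:H2→d24:-→d25:-→d26:- -> H2
  + 184.98.128.0/18 (H5) depth=18
  del 0.0.0.0/0 (clear depth 0)
  + 184.98.172.0/24 (H3) depth=24
  lookup 33.240.136.0: bits 00100001111100001000100000 walk d0:-→d1:-→d2:-→d3:-→d4:-→d5:-→d6:-→d7:-→d8:H5→d9:-→d10:-→d11:-→d12:-→d13:-→d14:-→d15:-→d16:-→d17:-→d18:-→d19:-→d20:-→d21:-→d22:-→d23:H2→d24:-→d25:-→d26:- -> H2
  del 184.98.160.0/20 (clear depth 20)
  lookup 33.240.136.34: bits 00100001111100001000100000100010 walk d0:-→d1:-→d2:-→d3:-→d4:-→d5:-→d6:-→d7:-→d8:H5→d9:-→d10:-→d11:-→d12:-→d13:-→d14:-→d15:-→d16:-→d17:-→d18:-→d19:-→d20:-→d21:-→d22:-→d23:H2→d24:-→d25:-→d26:-→d27:-→d28:-→d29:-→d30:-→d31:-→d32:H4 -> H4
  + 0.0.0.0/1 (H4) depth=1
  del 184.98.172.0/24 (clear depth 24)
  lookup 33.240.136.34: bits 00100001111100001000100000100010 walk d0:-→d1:H4→d2:-→d3:-→d4:-→d5:-→d6:-→d7:-→d8:H5→d9:-→d10:-→d11:-→d12:-→d13:-→d14:-→d15:-→d16:-→d17:-→d18:-→d19:-→d20:-→d21:-→d22:-→d23:H2→d24:-→d25:-→d26:-→d27:-→d28:-→d29:-→d30:-→d31:-→d32:H4 -> H4
  + 33.240.128.0/19 (H2) depth=19
  del 33.240.136.0/23 (clear depth 23)
  + 33.240.136.0/25 (H5) depth=25
  del 33.240.128.0/19 (clear depth 19)
  lookup 91.129.160.177: bits 0 walk d0:-→d1:H4 -> H4
  lookup 33.240.136.1: bits 00100001111100001000100000 walk d0:-→d1:H4→d2:-→d3:-→d4:-→d5:-→d6:-→d7:-→d8:H5→d9:-→d10:-→d11:-→d12:-→d13:-→d14:-→d15:-→d16:-→d17:-→d18:-→d19:-→d20:-→d21:-→d22:-→d23:-→d24:-→d25:H5→d26:- -> H5
  + 184.98.0.0/16 (H2) depth=16
  + 184.98.172.0/24 (H3) depth=24
  lookup 184.98.0.49: bits 1011100001100010 walk d0:-→d1:-→d2:-→d3:-→d4:-→d5:-→d6:-→d7:-→d8:-→d9:-→d10:-→d11:-→d12:-→d13:-→d14:-→d15:-→d16:H2 -> H2
  + 184.98.172.42/32 (H4) depth=32

== LOOKUPS ==
["H5","H6","H5","H6","H2","H5","H2","H2","H4","H4","H4","H5","H2"]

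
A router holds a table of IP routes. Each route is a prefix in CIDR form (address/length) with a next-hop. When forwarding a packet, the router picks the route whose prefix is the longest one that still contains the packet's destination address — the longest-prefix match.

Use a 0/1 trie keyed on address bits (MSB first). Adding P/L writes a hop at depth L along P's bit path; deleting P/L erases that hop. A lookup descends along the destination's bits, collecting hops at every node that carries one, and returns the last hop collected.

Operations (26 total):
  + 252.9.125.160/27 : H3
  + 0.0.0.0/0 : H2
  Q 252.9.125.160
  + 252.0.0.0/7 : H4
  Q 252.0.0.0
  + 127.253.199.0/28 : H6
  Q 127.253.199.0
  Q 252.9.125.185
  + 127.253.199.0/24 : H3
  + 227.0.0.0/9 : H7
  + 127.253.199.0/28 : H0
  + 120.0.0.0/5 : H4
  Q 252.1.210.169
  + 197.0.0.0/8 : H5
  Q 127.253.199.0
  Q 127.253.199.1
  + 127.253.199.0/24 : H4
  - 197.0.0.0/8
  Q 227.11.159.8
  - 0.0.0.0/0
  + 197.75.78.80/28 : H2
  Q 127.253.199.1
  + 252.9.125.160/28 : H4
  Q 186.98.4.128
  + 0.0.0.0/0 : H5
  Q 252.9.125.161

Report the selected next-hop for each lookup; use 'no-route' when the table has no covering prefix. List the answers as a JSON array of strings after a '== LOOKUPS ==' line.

Trace:
  add 252.9.125.160/27 -> H3 at depth 27
  add 0.0.0.0/0 -> H2 at depth 0
  Q 252.9.125.160: descend 111111000000100101111101101 ; hops seen [H2,H3] ; pick H3
  add 252.0.0.0/7 -> H4 at depth 7
  Q 252.0.0.0: descend 111111000000 ; hops seen [H2,H4] ; pick H4
  add 127.253.199.0/28 -> H6 at depth 28
  Q 127.253.199.0: descend 0111111111111101110001110000 ; hops seen [H2,H6] ; pick H6
  Q 252.9.125.185: descend 111111000000100101111101101 ; hops seen [H2,H4,H3] ; pick H3
  add 127.253.199.0/24 -> H3 at depth 24
  add 227.0.0.0/9 -> H7 at depth 9
  add 127.253.199.0/28 -> H0 at depth 28
  add 120.0.0.0/5 -> H4 at depth 5
  Q 252.1.210.169: descend 111111000000 ; hops seen [H2,H4] ; pick H4
  add 197.0.0.0/8 -> H5 at depth 8
  Q 127.253.199.0: descend 0111111111111101110001110000 ; hops seen [H2,H4,H3,H0] ; pick H0
  Q 127.253.199.1: descend 0111111111111101110001110000 ; hops seen [H2,H4,H3,H0] ; pick H0
  add 127.253.199.0/24 -> H4 at depth 24
  - 197.0.0.0/8 clear@8
  Q 227.11.159.8: descend 111000110 ; hops seen [H2,H7] ; pick H7
  - 0.0.0.0/0 clear@0
  add 197.75.78.80/28 -> H2 at depth 28
  Q 127.253.199.1: descend 0111111111111101110001110000 ; hops seen [H4,H4,H0] ; pick H0
  add 252.9.125.160/28 -> H4 at depth 28
  Q 186.98.4.128: descend 1 ; hops seen [∅] ; pick no-route
  add 0.0.0.0/0 -> H5 at depth 0
  Q 252.9.125.161: descend 1111110000001001011111011010 ; hops seen [H5,H4,H3,H4] ; pick H4

== LOOKUPS ==
["H3","H4","H6","H3","H4","H0","H0","H7","H0","no-route","H4"]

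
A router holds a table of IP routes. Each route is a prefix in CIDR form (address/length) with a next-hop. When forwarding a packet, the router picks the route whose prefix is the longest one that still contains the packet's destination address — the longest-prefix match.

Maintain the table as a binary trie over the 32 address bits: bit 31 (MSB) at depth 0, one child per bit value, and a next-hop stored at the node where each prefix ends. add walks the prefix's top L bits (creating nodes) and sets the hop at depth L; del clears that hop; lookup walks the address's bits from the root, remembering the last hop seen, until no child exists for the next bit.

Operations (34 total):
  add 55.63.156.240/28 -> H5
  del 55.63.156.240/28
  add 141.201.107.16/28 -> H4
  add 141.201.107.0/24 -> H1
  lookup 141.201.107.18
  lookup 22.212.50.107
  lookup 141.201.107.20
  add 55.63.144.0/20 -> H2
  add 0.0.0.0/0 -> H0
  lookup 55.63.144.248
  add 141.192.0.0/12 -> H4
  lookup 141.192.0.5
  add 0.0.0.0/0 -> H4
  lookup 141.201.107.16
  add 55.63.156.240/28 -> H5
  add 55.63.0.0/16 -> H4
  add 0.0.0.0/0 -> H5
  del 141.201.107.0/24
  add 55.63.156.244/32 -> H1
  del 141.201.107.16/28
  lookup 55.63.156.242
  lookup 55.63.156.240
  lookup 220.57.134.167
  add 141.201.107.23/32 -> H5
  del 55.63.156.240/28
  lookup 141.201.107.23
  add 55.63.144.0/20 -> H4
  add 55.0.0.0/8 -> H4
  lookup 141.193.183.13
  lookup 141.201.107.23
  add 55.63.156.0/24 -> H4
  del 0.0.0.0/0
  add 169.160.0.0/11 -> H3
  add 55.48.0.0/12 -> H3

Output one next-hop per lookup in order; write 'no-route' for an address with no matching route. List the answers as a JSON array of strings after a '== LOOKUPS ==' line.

Apply in order:
  + 55.63.156.240/28 (H5) depth=28
  del 55.63.156.240/28 (clear depth 28)
  + 141.201.107.16/28 (H4) depth=28
  + 141.201.107.0/24 (H1) depth=24
  Q 141.201.107.18: descend 1000110111001001011010110001 ; hops seen [H1,H4] ; pick H4
  Q 22.212.50.107: descend 00 ; hops seen [∅] ; pick no-route
  Q 141.201.107.20: descend 1000110111001001011010110001 ; hops seen [H1,H4] ; pick H4
  + 55.63.144.0/20 (H2) depth=20
  + 0.0.0.0/0 (H0) depth=0
  Q 55.63.144.248: descend 00110111001111111001 ; hops seen [H0,H2] ; pick H2
  + 141.192.0.0/12 (H4) depth=12
  Q 141.192.0.5: descend 100011011100 ; hops seen [H0,H4] ; pick H4
  + 0.0.0.0/0 (H4) depth=0
  Q 141.201.107.16: descend 1000110111001001011010110001 ; hops seen [H4,H4,H1,H4] ; pick H4
  + 55.63.156.240/28 (H5) depth=28
  + 55.63.0.0/16 (H4) depth=16
  + 0.0.0.0/0 (H5) depth=0
  del 141.201.107.0/24 (clear depth 24)
  + 55.63.156.244/32 (H1) depth=32
  del 141.201.107.16/28 (clear depth 28)
  Q 55.63.156.242: descend 00110111001111111001110011110 ; hops seen [H5,H4,H2,H5] ; pick H5
  Q 55.63.156.240: descend 00110111001111111001110011110 ; hops seen [H5,H4,H2,H5] ; pick H5
  Q 220.57.134.167: descend 1 ; hops seen [H5] ; pick H5
  + 141.201.107.23/32 (H5) depth=32
  del 55.63.156.240/28 (clear depth 28)
  Q 141.201.107.23: descend 10001101110010010110101100010111 ; hops seen [H5,H4,H5] ; pick H5
  + 55.63.144.0/20 (H4) depth=20
  + 55.0.0.0/8 (H4) depth=8
  Q 141.193.183.13: descend 100011011100 ; hops seen [H5,H4] ; pick H4
  Q 141.201.107.23: descend 10001101110010010110101100010111 ; hops seen [H5,H4,H5] ; pick H5
  + 55.63.156.0/24 (H4) depth=24
  del 0.0.0.0/0 (clear depth 0)
  + 169.160.0.0/11 (H3) depth=11
  + 55.48.0.0/12 (H3) depth=12

== LOOKUPS ==
["H4","no-route","H4","H2","H4","H4","H5","H5","H5","H5","H4","H5"]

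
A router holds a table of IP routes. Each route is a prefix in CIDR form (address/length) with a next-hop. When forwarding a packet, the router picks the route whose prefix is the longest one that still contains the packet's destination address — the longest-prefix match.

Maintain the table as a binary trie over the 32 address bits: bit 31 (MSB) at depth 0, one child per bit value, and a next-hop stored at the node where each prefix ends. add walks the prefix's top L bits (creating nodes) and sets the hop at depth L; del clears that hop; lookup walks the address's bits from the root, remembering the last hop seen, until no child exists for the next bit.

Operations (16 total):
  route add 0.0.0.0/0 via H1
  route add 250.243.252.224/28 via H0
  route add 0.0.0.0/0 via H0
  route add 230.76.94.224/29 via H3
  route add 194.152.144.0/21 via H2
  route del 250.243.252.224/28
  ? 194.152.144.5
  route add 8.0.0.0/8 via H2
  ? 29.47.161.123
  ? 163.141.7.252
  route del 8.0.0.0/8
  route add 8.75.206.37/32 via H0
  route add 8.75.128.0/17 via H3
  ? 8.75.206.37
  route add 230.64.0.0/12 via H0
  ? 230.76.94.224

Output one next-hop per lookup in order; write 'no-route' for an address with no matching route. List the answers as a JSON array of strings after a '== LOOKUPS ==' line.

Trace:
  add 0.0.0.0/0 -> H1 at depth 0
  add 250.243.252.224/28 -> H0 at depth 28
  add 0.0.0.0/0 -> H0 at depth 0
  add 230.76.94.224/29 -> H3 at depth 29
  add 194.152.144.0/21 -> H2 at depth 21
  del 250.243.252.224/28 (clear depth 28)
  Q 194.152.144.5: descend 110000101001100010010 ; hops seen [H0,H2] ; pick H2
  add 8.0.0.0/8 -> H2 at depth 8
  Q 29.47.161.123: descend 000 ; hops seen [H0] ; pick H0
  Q 163.141.7.252: descend 1 ; hops seen [H0] ; pick H0
  del 8.0.0.0/8 (clear depth 8)
  add 8.75.206.37/32 -> H0 at depth 32
  add 8.75.128.0/17 -> H3 at depth 17
  Q 8.75.206.37: descend 00001000010010111100111000100101 ; hops seen [H0,H3,H0] ; pick H0
  add 230.64.0.0/12 -> H0 at depth 12
  Q 230.76.94.224: descend 11100110010011000101111011100 ; hops seen [H0,H0,H3] ; pick H3

== LOOKUPS ==
["H2","H0","H0","H0","H3"]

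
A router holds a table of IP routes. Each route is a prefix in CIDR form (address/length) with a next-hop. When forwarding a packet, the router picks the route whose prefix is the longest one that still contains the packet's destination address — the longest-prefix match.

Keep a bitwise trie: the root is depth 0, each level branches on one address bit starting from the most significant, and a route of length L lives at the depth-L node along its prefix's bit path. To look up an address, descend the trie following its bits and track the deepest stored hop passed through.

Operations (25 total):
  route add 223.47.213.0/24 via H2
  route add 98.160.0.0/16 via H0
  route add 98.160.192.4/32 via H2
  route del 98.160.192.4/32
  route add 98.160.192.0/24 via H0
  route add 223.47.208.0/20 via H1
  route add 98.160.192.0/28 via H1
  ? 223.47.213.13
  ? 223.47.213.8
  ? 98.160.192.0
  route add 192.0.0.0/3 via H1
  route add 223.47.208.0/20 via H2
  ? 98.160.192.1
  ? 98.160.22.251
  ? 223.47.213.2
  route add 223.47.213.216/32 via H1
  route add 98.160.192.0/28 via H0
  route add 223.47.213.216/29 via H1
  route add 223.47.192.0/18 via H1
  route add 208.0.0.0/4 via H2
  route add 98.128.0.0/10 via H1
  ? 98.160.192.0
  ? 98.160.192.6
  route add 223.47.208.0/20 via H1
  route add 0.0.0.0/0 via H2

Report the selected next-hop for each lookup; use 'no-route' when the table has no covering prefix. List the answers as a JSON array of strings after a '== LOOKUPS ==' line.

Trace:
  + 223.47.213.0/24 (H2) depth=24
  + 98.160.0.0/16 (H0) depth=16
  + 98.160.192.4/32 (H2) depth=32
  - 98.160.192.4/32 clear@32
  + 98.160.192.0/24 (H0) depth=24
  + 223.47.208.0/20 (H1) depth=20
  + 98.160.192.0/28 (H1) depth=28
  ? 223.47.213.13  path d0:-→d1:-→d2:-→d3:-→d4:-→d5:-→d6:-→d7:-→d8:-→d9:-→d10:-→d11:-→d12:-→d13:-→d14:-→d15:-→d16:-→d17:-→d18:-→d19:-→d20:H1→d21:-→d22:-→d23:-→d24:H2  best=H2
  ? 223.47.213.8  path d0:-→d1:-→d2:-→d3:-→d4:-→d5:-→d6:-→d7:-→d8:-→d9:-→d10:-→d11:-→d12:-→d13:-→d14:-→d15:-→d16:-→d17:-→d18:-→d19:-→d20:H1→d21:-→d22:-→d23:-→d24:H2  best=H2
  ? 98.160.192.0  path d0:-→d1:-→d2:-→d3:-→d4:-→d5:-→d6:-→d7:-→d8:-→d9:-→d10:-→d11:-→d12:-→d13:-→d14:-→d15:-→d16:H0→d17:-→d18:-→d19:-→d20:-→d21:-→d22:-→d23:-→d24:H0→d25:-→d26:-→d27:-→d28:H1→d29:-  best=H1
  + 192.0.0.0/3 (H1) depth=3
  + 223.47.208.0/20 (H2) depth=20
  ? 98.160.192.1  path d0:-→d1:-→d2:-→d3:-→d4:-→d5:-→d6:-→d7:-→d8:-→d9:-→d10:-→d11:-→d12:-→d13:-→d14:-→d15:-→d16:H0→d17:-→d18:-→d19:-→d20:-→d21:-→d22:-→d23:-→d24:H0→d25:-→d26:-→d27:-→d28:H1→d29:-  best=H1
  ? 98.160.22.251  path d0:-→d1:-→d2:-→d3:-→d4:-→d5:-→d6:-→d7:-→d8:-→d9:-→d10:-→d11:-→d12:-→d13:-→d14:-→d15:-→d16:H0  best=H0
  ? 223.47.213.2  path d0:-→d1:-→d2:-→d3:H1→d4:-→d5:-→d6:-→d7:-→d8:-→d9:-→d10:-→d11:-→d12:-→d13:-→d14:-→d15:-→d16:-→d17:-→d18:-→d19:-→d20:H2→d21:-→d22:-→d23:-→d24:H2  best=H2
  + 223.47.213.216/32 (H1) depth=32
  + 98.160.192.0/28 (H0) depth=28
  + 223.47.213.216/29 (H1) depth=29
  + 223.47.192.0/18 (H1) depth=18
  + 208.0.0.0/4 (H2) depth=4
  + 98.128.0.0/10 (H1) depth=10
  ? 98.160.192.0  path d0:-→d1:-→d2:-→d3:-→d4:-→d5:-→d6:-→d7:-→d8:-→d9:-→d10:H1→d11:-→d12:-→d13:-→d14:-→d15:-→d16:H0→d17:-→d18:-→d19:-→d20:-→d21:-→d22:-→d23:-→d24:H0→d25:-→d26:-→d27:-→d28:H0→d29:-  best=H0
  ? 98.160.192.6  path d0:-→d1:-→d2:-→d3:-→d4:-→d5:-→d6:-→d7:-→d8:-→d9:-→d10:H1→d11:-→d12:-→d13:-→d14:-→d15:-→d16:H0→d17:-→d18:-→d19:-→d20:-→d21:-→d22:-→d23:-→d24:H0→d25:-→d26:-→d27:-→d28:H0→d29:-→d30:-  best=H0
  + 223.47.208.0/20 (H1) depth=20
  + 0.0.0.0/0 (H2) depth=0

== LOOKUPS ==
["H2","H2","H1","H1","H0","H2","H0","H0"]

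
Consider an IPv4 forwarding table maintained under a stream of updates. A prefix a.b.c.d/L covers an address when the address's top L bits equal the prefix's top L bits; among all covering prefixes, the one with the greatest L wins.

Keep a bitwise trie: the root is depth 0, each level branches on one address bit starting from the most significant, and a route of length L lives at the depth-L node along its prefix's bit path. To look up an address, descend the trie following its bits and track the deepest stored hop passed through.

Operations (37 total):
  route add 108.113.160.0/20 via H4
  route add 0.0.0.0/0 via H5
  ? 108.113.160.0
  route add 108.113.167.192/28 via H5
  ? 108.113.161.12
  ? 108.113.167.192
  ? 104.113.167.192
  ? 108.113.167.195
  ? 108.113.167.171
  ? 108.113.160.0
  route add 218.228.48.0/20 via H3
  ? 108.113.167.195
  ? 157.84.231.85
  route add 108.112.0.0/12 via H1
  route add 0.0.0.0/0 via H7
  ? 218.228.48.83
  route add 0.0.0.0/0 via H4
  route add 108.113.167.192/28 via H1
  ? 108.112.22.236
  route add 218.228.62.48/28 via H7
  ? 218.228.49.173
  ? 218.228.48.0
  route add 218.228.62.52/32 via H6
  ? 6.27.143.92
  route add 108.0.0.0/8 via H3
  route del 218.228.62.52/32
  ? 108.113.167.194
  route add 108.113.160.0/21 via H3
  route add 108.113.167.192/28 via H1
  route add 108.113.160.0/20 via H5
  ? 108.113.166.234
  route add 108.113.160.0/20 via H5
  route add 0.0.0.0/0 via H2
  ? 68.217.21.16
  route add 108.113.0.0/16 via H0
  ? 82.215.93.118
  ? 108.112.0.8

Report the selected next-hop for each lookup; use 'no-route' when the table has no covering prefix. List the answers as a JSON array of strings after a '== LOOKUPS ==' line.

Trace:
  add 108.113.160.0/20 -> H4 at depth 20
  add 0.0.0.0/0 -> H5 at depth 0
  ? 108.113.160.0  path d0:H5→d1:-→d2:-→d3:-→d4:-→d5:-→d6:-→d7:-→d8:-→d9:-→d10:-→d11:-→d12:-→d13:-→d14:-→d15:-→d16:-→d17:-→d18:-→d19:-→d20:H4  best=H4
  add 108.113.167.192/28 -> H5 at depth 28
  ? 108.113.161.12  path d0:H5→d1:-→d2:-→d3:-→d4:-→d5:-→d6:-→d7:-→d8:-→d9:-→d10:-→d11:-→d12:-→d13:-→d14:-→d15:-→d16:-→d17:-→d18:-→d19:-→d20:H4→d21:-  best=H4
  ? 108.113.167.192  path d0:H5→d1:-→d2:-→d3:-→d4:-→d5:-→d6:-→d7:-→d8:-→d9:-→d10:-→d11:-→d12:-→d13:-→d14:-→d15:-→d16:-→d17:-→d18:-→d19:-→d20:H4→d21:-→d22:-→d23:-→d24:-→d25:-→d26:-→d27:-→d28:H5  best=H5
  ? 104.113.167.192  path d0:H5→d1:-→d2:-→d3:-→d4:-→d5:-  best=H5
  ? 108.113.167.195  path d0:H5→d1:-→d2:-→d3:-→d4:-→d5:-→d6:-→d7:-→d8:-→d9:-→d10:-→d11:-→d12:-→d13:-→d14:-→d15:-→d16:-→d17:-→d18:-→d19:-→d20:H4→d21:-→d22:-→d23:-→d24:-→d25:-→d26:-→d27:-→d28:H5  best=H5
  ? 108.113.167.171  path d0:H5→d1:-→d2:-→d3:-→d4:-→d5:-→d6:-→d7:-→d8:-→d9:-→d10:-→d11:-→d12:-→d13:-→d14:-→d15:-→d16:-→d17:-→d18:-→d19:-→d20:H4→d21:-→d22:-→d23:-→d24:-→d25:-  best=H4
  ? 108.113.160.0  path d0:H5→d1:-→d2:-→d3:-→d4:-→d5:-→d6:-→d7:-→d8:-→d9:-→d10:-→d11:-→d12:-→d13:-→d14:-→d15:-→d16:-→d17:-→d18:-→d19:-→d20:H4→d21:-  best=H4
  add 218.228.48.0/20 -> H3 at depth 20
  ? 108.113.167.195  path d0:H5→d1:-→d2:-→d3:-→d4:-→d5:-→d6:-→d7:-→d8:-→d9:-→d10:-→d11:-→d12:-→d13:-→d14:-→d15:-→d16:-→d17:-→d18:-→d19:-→d20:H4→d21:-→d22:-→d23:-→d24:-→d25:-→d26:-→d27:-→d28:H5  best=H5
  ? 157.84.231.85  path d0:H5→d1:-  best=H5
  add 108.112.0.0/12 -> H1 at depth 12
  add 0.0.0.0/0 -> H7 at depth 0
  ? 218.228.48.83  path d0:H7→d1:-→d2:-→d3:-→d4:-→d5:-→d6:-→d7:-→d8:-→d9:-→d10:-→d11:-→d12:-→d13:-→d14:-→d15:-→d16:-→d17:-→d18:-→d19:-→d20:H3  best=H3
  add 0.0.0.0/0 -> H4 at depth 0
  add 108.113.167.192/28 -> H1 at depth 28
  ? 108.112.22.236  path d0:H4→d1:-→d2:-→d3:-→d4:-→d5:-→d6:-→d7:-→d8:-→d9:-→d10:-→d11:-→d12:H1→d13:-→d14:-→d15:-  best=H1
  add 218.228.62.48/28 -> H7 at depth 28
  ? 218.228.49.173  path d0:H4→d1:-→d2:-→d3:-→d4:-→d5:-→d6:-→d7:-→d8:-→d9:-→d10:-→d11:-→d12:-→d13:-→d14:-→d15:-→d16:-→d17:-→d18:-→d19:-→d20:H3  best=H3
  ? 218.228.48.0  path d0:H4→d1:-→d2:-→d3:-→d4:-→d5:-→d6:-→d7:-→d8:-→d9:-→d10:-→d11:-→d12:-→d13:-→d14:-→d15:-→d16:-→d17:-→d18:-→d19:-→d20:H3  best=H3
  add 218.228.62.52/32 -> H6 at depth 32
  ? 6.27.143.92  path d0:H4→d1:-  best=H4
  add 108.0.0.0/8 -> H3 at depth 8
  - 218.228.62.52/32 clear@32
  ? 108.113.167.194  path d0:H4→d1:-→d2:-→d3:-→d4:-→d5:-→d6:-→d7:-→d8:H3→d9:-→d10:-→d11:-→d12:H1→d13:-→d14:-→d15:-→d16:-→d17:-→d18:-→d19:-→d20:H4→d21:-→d22:-→d23:-→d24:-→d25:-→d26:-→d27:-→d28:H1  best=H1
  add 108.113.160.0/21 -> H3 at depth 21
  add 108.113.167.192/28 -> H1 at depth 28
  add 108.113.160.0/20 -> H5 at depth 20
  ? 108.113.166.234  path d0:H4→d1:-→d2:-→d3:-→d4:-→d5:-→d6:-→d7:-→d8:H3→d9:-→d10:-→d11:-→d12:H1→d13:-→d14:-→d15:-→d16:-→d17:-→d18:-→d19:-→d20:H5→d21:H3→d22:-→d23:-  best=H3
  add 108.113.160.0/20 -> H5 at depth 20
  add 0.0.0.0/0 -> H2 at depth 0
  ? 68.217.21.16  path d0:H2→d1:-→d2:-  best=H2
  add 108.113.0.0/16 -> H0 at depth 16
  ? 82.215.93.118  path d0:H2→d1:-→d2:-  best=H2
  ? 108.112.0.8  path d0:H2→d1:-→d2:-→d3:-→d4:-→d5:-→d6:-→d7:-→d8:H3→d9:-→d10:-→d11:-→d12:H1→d13:-→d14:-→d15:-  best=H1

== LOOKUPS ==
["H4","H4","H5","H5","H5","H4","H4","H5","H5","H3","H1","H3","H3","H4","H1","H3","H2","H2","H1"]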